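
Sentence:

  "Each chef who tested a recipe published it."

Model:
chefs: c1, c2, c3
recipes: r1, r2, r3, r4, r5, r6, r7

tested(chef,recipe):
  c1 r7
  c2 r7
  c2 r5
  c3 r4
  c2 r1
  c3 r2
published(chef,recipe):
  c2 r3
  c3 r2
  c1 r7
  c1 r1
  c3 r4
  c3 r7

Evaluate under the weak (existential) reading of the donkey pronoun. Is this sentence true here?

False

"it" takes "a recipe" as antecedent — a donkey pronoun bound across the clause boundary.
Weak reading: every chef c with some tested-recipe has at least one tested-recipe r such that published(c,r).
Per chef: c1:✓  c2:✗  c3:✓
c2 has no witness among its tested-recipes.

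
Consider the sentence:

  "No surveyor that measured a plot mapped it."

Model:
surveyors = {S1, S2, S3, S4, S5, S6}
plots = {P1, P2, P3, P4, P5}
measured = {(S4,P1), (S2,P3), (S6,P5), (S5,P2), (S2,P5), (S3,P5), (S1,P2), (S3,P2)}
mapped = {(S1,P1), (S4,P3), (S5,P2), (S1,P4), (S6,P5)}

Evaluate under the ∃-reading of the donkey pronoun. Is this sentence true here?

False

"it" takes "a plot" as antecedent — a donkey pronoun bound across the clause boundary.
Truth condition: for no (s,p) with measured(s,p) does mapped(s,p) hold.
Restrictor pairs — does the scope hold? (S1,P2):fails  (S2,P3):fails  (S2,P5):fails  (S3,P2):fails  (S3,P5):fails  (S4,P1):fails  (S5,P2):holds  (S6,P5):holds
Scope holds for 2 pair(s), so the sentence is false.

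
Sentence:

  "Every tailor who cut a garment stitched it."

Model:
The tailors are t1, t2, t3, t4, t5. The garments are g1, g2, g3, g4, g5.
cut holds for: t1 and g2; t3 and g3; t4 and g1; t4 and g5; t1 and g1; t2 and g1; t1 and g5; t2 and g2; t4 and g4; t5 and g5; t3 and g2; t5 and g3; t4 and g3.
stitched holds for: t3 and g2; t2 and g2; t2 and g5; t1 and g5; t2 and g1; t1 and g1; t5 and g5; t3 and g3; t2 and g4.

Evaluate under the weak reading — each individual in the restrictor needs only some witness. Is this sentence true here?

False

"it" takes "a garment" as antecedent — a donkey pronoun bound across the clause boundary.
Weak reading: every tailor t with some cut-garment has at least one cut-garment g such that stitched(t,g).
Per tailor: t1:✓  t2:✓  t3:✓  t4:✗  t5:✓
t4 has no witness among its cut-garments.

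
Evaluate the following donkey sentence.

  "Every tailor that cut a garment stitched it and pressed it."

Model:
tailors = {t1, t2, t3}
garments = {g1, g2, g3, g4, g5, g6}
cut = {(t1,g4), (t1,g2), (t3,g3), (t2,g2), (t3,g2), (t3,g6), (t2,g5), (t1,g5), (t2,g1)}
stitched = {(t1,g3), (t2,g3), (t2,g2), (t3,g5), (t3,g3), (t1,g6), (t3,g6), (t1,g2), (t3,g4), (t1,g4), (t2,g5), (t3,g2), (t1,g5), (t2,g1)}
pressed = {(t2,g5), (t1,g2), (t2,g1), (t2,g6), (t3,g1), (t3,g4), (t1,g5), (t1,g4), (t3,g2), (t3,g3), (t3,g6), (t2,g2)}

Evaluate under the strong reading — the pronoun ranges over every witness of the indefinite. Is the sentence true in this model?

"it" takes "a garment" as antecedent — a donkey pronoun bound across the clause boundary.
Strong reading: for every (t,g) with cut(t,g), stitched(t,g) ∧ pressed(t,g).
Restrictor pairs: (t1,g2) ✓  (t1,g4) ✓  (t1,g5) ✓  (t2,g1) ✓  (t2,g2) ✓  (t2,g5) ✓  (t3,g2) ✓  (t3,g3) ✓  (t3,g6) ✓
Every restrictor pair satisfies the scope.

True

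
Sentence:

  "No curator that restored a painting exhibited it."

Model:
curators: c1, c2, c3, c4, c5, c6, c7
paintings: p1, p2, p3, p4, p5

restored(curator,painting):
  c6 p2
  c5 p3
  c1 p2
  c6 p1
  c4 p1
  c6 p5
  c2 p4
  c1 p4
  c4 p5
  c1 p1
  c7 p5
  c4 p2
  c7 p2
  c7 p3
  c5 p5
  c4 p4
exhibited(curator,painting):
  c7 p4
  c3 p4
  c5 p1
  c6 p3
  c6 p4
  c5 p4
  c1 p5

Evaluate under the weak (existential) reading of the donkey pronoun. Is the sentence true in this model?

True

"it" takes "a painting" as antecedent — a donkey pronoun bound across the clause boundary.
Truth condition: for no (c,p) with restored(c,p) does exhibited(c,p) hold.
Restrictor pairs — does the scope hold? (c1,p1):fails  (c1,p2):fails  (c1,p4):fails  (c2,p4):fails  (c4,p1):fails  (c4,p2):fails  (c4,p4):fails  (c4,p5):fails  (c5,p3):fails  (c5,p5):fails  (c6,p1):fails  (c6,p2):fails  (c6,p5):fails  (c7,p2):fails  (c7,p3):fails  (c7,p5):fails
Scope holds for no restrictor pair, so the sentence is true.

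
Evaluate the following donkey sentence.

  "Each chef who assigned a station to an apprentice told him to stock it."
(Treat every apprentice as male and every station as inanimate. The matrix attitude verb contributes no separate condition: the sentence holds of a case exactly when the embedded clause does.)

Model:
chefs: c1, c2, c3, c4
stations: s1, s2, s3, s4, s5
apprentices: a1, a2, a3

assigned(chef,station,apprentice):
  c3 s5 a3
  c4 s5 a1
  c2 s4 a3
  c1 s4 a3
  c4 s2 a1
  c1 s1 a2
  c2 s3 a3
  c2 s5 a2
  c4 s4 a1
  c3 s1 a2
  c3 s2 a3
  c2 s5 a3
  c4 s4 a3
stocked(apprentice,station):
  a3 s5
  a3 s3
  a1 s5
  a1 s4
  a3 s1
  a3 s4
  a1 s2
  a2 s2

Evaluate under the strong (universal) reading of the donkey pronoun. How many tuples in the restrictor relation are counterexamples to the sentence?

4

"him" takes "an apprentice" as antecedent and "it" takes "a station"; both are donkey pronouns co-varying with the restrictor.
Strong reading: for every (c,s,a) with assigned(c,s,a), stocked(a,s).
Restrictor triples: (c1,s1,a2)→stocked(a2,s1) ✗  (c1,s4,a3)→stocked(a3,s4) ✓  (c2,s3,a3)→stocked(a3,s3) ✓  (c2,s4,a3)→stocked(a3,s4) ✓  (c2,s5,a2)→stocked(a2,s5) ✗  (c2,s5,a3)→stocked(a3,s5) ✓  (c3,s1,a2)→stocked(a2,s1) ✗  (c3,s2,a3)→stocked(a3,s2) ✗  (c3,s5,a3)→stocked(a3,s5) ✓  (c4,s2,a1)→stocked(a1,s2) ✓  (c4,s4,a1)→stocked(a1,s4) ✓  (c4,s4,a3)→stocked(a3,s4) ✓  (c4,s5,a1)→stocked(a1,s5) ✓
Counterexamples (restrictor triples failing the scope): 4.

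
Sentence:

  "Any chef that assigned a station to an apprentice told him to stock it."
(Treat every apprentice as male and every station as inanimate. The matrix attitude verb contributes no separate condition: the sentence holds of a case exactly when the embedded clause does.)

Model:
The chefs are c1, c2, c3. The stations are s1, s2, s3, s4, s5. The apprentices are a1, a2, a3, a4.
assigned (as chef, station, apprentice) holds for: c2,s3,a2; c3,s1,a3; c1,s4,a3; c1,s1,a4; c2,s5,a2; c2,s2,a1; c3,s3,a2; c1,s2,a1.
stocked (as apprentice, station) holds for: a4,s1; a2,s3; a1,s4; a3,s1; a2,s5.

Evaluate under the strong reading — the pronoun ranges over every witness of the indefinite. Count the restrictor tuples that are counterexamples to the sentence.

3

"him" takes "an apprentice" as antecedent and "it" takes "a station"; both are donkey pronouns co-varying with the restrictor.
Strong reading: for every (c,s,a) with assigned(c,s,a), stocked(a,s).
Restrictor triples: (c1,s1,a4)→stocked(a4,s1) ✓  (c1,s2,a1)→stocked(a1,s2) ✗  (c1,s4,a3)→stocked(a3,s4) ✗  (c2,s2,a1)→stocked(a1,s2) ✗  (c2,s3,a2)→stocked(a2,s3) ✓  (c2,s5,a2)→stocked(a2,s5) ✓  (c3,s1,a3)→stocked(a3,s1) ✓  (c3,s3,a2)→stocked(a2,s3) ✓
Counterexamples (restrictor triples failing the scope): 3.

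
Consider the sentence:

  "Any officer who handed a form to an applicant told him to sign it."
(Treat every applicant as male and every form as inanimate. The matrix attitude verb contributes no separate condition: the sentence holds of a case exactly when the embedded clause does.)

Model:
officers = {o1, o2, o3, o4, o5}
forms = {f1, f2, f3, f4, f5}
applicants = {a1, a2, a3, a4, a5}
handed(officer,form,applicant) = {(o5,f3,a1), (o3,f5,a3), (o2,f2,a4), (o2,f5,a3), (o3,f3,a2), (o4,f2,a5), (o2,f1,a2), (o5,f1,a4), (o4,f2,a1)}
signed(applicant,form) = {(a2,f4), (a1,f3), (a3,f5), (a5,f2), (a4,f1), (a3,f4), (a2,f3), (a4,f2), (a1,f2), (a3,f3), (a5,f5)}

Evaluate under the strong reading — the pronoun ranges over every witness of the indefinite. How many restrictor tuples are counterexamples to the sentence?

1

"him" takes "an applicant" as antecedent and "it" takes "a form"; both are donkey pronouns co-varying with the restrictor.
Strong reading: for every (o,f,a) with handed(o,f,a), signed(a,f).
Restrictor triples: (o2,f1,a2)→signed(a2,f1) ✗  (o2,f2,a4)→signed(a4,f2) ✓  (o2,f5,a3)→signed(a3,f5) ✓  (o3,f3,a2)→signed(a2,f3) ✓  (o3,f5,a3)→signed(a3,f5) ✓  (o4,f2,a1)→signed(a1,f2) ✓  (o4,f2,a5)→signed(a5,f2) ✓  (o5,f1,a4)→signed(a4,f1) ✓  (o5,f3,a1)→signed(a1,f3) ✓
Counterexamples (restrictor triples failing the scope): 1.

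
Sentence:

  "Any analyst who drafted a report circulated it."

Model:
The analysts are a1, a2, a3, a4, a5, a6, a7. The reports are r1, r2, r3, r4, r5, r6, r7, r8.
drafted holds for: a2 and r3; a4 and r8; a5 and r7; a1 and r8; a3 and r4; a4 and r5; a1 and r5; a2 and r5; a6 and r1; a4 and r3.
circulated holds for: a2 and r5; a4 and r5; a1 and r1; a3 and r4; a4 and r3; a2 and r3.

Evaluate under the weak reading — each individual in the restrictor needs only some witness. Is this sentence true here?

"it" takes "a report" as antecedent — a donkey pronoun bound across the clause boundary.
Weak reading: every analyst a with some drafted-report has at least one drafted-report r such that circulated(a,r).
Per analyst: a1:✗  a2:✓  a3:✓  a4:✓  a5:✗  a6:✗
a1 has no witness among its drafted-reports.

False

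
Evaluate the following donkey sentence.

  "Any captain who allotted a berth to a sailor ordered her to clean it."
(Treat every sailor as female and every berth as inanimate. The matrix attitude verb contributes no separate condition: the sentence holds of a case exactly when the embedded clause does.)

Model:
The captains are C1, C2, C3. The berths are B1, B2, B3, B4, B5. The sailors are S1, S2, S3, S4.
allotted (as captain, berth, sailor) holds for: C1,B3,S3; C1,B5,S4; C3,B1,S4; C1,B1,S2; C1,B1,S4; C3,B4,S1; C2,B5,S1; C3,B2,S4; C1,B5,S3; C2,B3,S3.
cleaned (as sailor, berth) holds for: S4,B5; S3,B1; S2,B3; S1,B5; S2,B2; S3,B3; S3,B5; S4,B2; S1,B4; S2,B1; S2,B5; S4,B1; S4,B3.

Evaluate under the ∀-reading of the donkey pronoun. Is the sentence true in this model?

True

"her" takes "a sailor" as antecedent and "it" takes "a berth"; both are donkey pronouns co-varying with the restrictor.
Strong reading: for every (c,b,s) with allotted(c,b,s), cleaned(s,b).
Restrictor triples: (C1,B1,S2)→cleaned(S2,B1) ✓  (C1,B1,S4)→cleaned(S4,B1) ✓  (C1,B3,S3)→cleaned(S3,B3) ✓  (C1,B5,S3)→cleaned(S3,B5) ✓  (C1,B5,S4)→cleaned(S4,B5) ✓  (C2,B3,S3)→cleaned(S3,B3) ✓  (C2,B5,S1)→cleaned(S1,B5) ✓  (C3,B1,S4)→cleaned(S4,B1) ✓  (C3,B2,S4)→cleaned(S4,B2) ✓  (C3,B4,S1)→cleaned(S1,B4) ✓
Every restrictor triple satisfies the scope.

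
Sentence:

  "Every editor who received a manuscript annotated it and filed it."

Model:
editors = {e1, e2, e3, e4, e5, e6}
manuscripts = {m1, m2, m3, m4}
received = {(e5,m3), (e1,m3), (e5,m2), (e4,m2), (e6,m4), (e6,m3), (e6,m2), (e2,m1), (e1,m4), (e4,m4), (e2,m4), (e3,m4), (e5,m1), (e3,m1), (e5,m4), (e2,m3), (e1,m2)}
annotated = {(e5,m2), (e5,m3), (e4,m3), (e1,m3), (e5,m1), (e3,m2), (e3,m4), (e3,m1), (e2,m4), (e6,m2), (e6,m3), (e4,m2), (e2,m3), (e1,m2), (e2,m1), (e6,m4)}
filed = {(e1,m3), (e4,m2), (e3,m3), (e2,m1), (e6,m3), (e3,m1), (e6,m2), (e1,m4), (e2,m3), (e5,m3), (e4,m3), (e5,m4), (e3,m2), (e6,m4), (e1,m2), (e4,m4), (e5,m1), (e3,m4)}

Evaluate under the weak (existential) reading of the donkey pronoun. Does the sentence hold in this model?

True

"it" takes "a manuscript" as antecedent — a donkey pronoun bound across the clause boundary.
Weak reading: every editor e with some received-manuscript has at least one received-manuscript m such that annotated(e,m) ∧ filed(e,m).
Per editor: e1:✓  e2:✓  e3:✓  e4:✓  e5:✓  e6:✓
Every editor in the restrictor has a witness.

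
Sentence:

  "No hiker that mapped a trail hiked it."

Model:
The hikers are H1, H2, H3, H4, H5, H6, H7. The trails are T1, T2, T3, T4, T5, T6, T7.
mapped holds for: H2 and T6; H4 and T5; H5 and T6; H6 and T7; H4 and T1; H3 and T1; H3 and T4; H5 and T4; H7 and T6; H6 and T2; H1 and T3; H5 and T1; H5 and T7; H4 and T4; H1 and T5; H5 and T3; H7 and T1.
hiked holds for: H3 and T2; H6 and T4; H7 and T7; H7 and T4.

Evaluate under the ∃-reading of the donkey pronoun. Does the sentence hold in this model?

True

"it" takes "a trail" as antecedent — a donkey pronoun bound across the clause boundary.
Truth condition: for no (h,t) with mapped(h,t) does hiked(h,t) hold.
Restrictor pairs — does the scope hold? (H1,T3):fails  (H1,T5):fails  (H2,T6):fails  (H3,T1):fails  (H3,T4):fails  (H4,T1):fails  (H4,T4):fails  (H4,T5):fails  (H5,T1):fails  (H5,T3):fails  (H5,T4):fails  (H5,T6):fails  (H5,T7):fails  (H6,T2):fails  (H6,T7):fails  (H7,T1):fails  (H7,T6):fails
Scope holds for no restrictor pair, so the sentence is true.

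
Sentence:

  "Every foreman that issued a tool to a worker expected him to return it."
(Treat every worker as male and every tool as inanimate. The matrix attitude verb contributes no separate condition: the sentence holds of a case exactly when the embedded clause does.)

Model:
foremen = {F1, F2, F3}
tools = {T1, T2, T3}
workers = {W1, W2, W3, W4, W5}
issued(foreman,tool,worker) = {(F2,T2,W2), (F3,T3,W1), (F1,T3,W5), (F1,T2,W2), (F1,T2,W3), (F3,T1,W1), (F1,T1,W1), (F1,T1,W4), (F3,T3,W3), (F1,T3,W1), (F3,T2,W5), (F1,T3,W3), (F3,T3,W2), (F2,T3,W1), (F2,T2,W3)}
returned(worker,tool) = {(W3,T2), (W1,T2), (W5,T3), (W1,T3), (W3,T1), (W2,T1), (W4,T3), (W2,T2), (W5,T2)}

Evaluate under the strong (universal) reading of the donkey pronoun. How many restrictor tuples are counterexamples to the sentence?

"him" takes "a worker" as antecedent and "it" takes "a tool"; both are donkey pronouns co-varying with the restrictor.
Strong reading: for every (f,t,w) with issued(f,t,w), returned(w,t).
Restrictor triples: (F1,T1,W1)→returned(W1,T1) ✗  (F1,T1,W4)→returned(W4,T1) ✗  (F1,T2,W2)→returned(W2,T2) ✓  (F1,T2,W3)→returned(W3,T2) ✓  (F1,T3,W1)→returned(W1,T3) ✓  (F1,T3,W3)→returned(W3,T3) ✗  (F1,T3,W5)→returned(W5,T3) ✓  (F2,T2,W2)→returned(W2,T2) ✓  (F2,T2,W3)→returned(W3,T2) ✓  (F2,T3,W1)→returned(W1,T3) ✓  (F3,T1,W1)→returned(W1,T1) ✗  (F3,T2,W5)→returned(W5,T2) ✓  (F3,T3,W1)→returned(W1,T3) ✓  (F3,T3,W2)→returned(W2,T3) ✗  (F3,T3,W3)→returned(W3,T3) ✗
Counterexamples (restrictor triples failing the scope): 6.

6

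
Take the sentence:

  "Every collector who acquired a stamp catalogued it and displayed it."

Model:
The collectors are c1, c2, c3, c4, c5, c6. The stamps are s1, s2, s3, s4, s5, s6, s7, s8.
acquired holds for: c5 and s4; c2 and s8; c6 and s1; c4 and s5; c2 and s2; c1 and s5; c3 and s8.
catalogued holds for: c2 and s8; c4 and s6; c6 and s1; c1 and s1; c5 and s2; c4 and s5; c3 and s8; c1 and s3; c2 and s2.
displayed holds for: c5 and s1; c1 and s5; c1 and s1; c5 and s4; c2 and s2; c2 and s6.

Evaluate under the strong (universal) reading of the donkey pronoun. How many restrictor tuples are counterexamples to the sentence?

"it" takes "a stamp" as antecedent — a donkey pronoun bound across the clause boundary.
Strong reading: for every (c,s) with acquired(c,s), catalogued(c,s) ∧ displayed(c,s).
Restrictor pairs: (c1,s5) ✗  (c2,s2) ✓  (c2,s8) ✗  (c3,s8) ✗  (c4,s5) ✗  (c5,s4) ✗  (c6,s1) ✗
Counterexamples (restrictor pairs failing the scope): 6.

6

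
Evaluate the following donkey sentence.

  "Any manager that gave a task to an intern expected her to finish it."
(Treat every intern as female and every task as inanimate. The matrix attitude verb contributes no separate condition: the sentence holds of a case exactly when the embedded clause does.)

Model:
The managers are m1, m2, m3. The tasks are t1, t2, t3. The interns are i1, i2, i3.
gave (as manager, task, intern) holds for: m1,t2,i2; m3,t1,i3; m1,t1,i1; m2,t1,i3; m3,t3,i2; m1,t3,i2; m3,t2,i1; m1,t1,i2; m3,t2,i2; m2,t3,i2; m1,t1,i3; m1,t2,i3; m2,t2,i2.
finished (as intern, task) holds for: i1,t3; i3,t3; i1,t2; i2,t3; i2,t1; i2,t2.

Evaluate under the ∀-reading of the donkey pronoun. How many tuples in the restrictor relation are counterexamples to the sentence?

"her" takes "an intern" as antecedent and "it" takes "a task"; both are donkey pronouns co-varying with the restrictor.
Strong reading: for every (m,t,i) with gave(m,t,i), finished(i,t).
Restrictor triples: (m1,t1,i1)→finished(i1,t1) ✗  (m1,t1,i2)→finished(i2,t1) ✓  (m1,t1,i3)→finished(i3,t1) ✗  (m1,t2,i2)→finished(i2,t2) ✓  (m1,t2,i3)→finished(i3,t2) ✗  (m1,t3,i2)→finished(i2,t3) ✓  (m2,t1,i3)→finished(i3,t1) ✗  (m2,t2,i2)→finished(i2,t2) ✓  (m2,t3,i2)→finished(i2,t3) ✓  (m3,t1,i3)→finished(i3,t1) ✗  (m3,t2,i1)→finished(i1,t2) ✓  (m3,t2,i2)→finished(i2,t2) ✓  (m3,t3,i2)→finished(i2,t3) ✓
Counterexamples (restrictor triples failing the scope): 5.

5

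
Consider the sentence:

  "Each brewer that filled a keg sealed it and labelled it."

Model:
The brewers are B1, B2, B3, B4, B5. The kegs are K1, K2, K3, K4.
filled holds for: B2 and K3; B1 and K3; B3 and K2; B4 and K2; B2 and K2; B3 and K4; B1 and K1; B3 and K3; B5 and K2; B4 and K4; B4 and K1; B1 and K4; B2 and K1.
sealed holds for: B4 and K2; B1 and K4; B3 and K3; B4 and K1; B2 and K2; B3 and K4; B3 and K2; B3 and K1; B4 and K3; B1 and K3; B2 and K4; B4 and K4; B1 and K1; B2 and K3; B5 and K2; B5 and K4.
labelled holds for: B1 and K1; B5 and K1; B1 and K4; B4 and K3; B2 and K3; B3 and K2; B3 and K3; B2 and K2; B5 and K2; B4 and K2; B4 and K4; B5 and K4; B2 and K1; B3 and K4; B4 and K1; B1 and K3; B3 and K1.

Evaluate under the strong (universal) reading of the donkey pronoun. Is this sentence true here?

"it" takes "a keg" as antecedent — a donkey pronoun bound across the clause boundary.
Strong reading: for every (b,k) with filled(b,k), sealed(b,k) ∧ labelled(b,k).
Restrictor pairs: (B1,K1) ✓  (B1,K3) ✓  (B1,K4) ✓  (B2,K1) ✗  (B2,K2) ✓  (B2,K3) ✓  (B3,K2) ✓  (B3,K3) ✓  (B3,K4) ✓  (B4,K1) ✓  (B4,K2) ✓  (B4,K4) ✓  (B5,K2) ✓
Counterexample: (B2,K1) is in filled but fails the scope.

False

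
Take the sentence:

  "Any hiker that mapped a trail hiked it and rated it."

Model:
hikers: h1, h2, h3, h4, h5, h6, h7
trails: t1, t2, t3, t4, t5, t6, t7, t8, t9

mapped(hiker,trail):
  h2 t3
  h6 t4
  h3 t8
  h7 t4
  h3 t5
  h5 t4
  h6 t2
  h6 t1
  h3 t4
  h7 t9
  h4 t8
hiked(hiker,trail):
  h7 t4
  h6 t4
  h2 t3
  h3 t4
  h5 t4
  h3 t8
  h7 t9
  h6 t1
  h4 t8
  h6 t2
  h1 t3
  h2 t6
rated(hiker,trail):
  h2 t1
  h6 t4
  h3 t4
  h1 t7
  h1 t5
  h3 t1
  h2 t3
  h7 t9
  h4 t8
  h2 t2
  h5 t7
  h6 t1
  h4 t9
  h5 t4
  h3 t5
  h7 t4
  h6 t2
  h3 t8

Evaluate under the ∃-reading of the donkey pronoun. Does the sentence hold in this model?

"it" takes "a trail" as antecedent — a donkey pronoun bound across the clause boundary.
Weak reading: every hiker h with some mapped-trail has at least one mapped-trail t such that hiked(h,t) ∧ rated(h,t).
Per hiker: h2:✓  h3:✓  h4:✓  h5:✓  h6:✓  h7:✓
Every hiker in the restrictor has a witness.

True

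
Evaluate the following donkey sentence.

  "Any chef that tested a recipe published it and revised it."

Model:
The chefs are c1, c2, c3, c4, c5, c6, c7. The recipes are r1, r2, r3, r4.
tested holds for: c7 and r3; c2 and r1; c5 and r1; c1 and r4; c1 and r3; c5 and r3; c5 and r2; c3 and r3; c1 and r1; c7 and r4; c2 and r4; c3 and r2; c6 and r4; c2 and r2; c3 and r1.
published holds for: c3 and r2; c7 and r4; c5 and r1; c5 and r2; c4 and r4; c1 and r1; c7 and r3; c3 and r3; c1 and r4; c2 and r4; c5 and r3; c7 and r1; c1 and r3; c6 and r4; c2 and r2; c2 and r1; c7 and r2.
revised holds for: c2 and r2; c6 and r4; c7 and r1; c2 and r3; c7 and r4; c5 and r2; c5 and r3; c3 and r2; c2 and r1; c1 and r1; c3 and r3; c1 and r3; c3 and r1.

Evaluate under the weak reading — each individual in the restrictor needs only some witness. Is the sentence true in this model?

"it" takes "a recipe" as antecedent — a donkey pronoun bound across the clause boundary.
Weak reading: every chef c with some tested-recipe has at least one tested-recipe r such that published(c,r) ∧ revised(c,r).
Per chef: c1:✓  c2:✓  c3:✓  c5:✓  c6:✓  c7:✓
Every chef in the restrictor has a witness.

True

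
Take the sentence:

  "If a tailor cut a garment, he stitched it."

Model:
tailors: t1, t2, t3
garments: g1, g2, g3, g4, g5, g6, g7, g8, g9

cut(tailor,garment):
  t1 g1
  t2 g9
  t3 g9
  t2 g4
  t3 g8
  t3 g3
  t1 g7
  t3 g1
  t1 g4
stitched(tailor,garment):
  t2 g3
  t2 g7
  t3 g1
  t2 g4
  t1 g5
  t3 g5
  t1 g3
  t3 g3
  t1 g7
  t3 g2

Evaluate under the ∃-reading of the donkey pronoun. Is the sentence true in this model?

True

"it" takes "a garment" as antecedent — a donkey pronoun bound across the clause boundary.
Weak reading: every tailor t with some cut-garment has at least one cut-garment g such that stitched(t,g).
Per tailor: t1:✓  t2:✓  t3:✓
Every tailor in the restrictor has a witness.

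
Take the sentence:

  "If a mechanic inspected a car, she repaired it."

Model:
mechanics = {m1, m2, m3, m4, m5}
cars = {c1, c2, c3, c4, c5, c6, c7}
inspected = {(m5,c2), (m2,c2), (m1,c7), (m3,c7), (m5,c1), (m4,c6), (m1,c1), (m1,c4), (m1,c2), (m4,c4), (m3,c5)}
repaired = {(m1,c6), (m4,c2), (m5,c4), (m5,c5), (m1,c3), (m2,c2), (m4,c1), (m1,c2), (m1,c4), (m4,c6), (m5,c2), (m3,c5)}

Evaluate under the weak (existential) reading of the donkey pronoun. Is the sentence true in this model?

"it" takes "a car" as antecedent — a donkey pronoun bound across the clause boundary.
Weak reading: every mechanic m with some inspected-car has at least one inspected-car c such that repaired(m,c).
Per mechanic: m1:✓  m2:✓  m3:✓  m4:✓  m5:✓
Every mechanic in the restrictor has a witness.

True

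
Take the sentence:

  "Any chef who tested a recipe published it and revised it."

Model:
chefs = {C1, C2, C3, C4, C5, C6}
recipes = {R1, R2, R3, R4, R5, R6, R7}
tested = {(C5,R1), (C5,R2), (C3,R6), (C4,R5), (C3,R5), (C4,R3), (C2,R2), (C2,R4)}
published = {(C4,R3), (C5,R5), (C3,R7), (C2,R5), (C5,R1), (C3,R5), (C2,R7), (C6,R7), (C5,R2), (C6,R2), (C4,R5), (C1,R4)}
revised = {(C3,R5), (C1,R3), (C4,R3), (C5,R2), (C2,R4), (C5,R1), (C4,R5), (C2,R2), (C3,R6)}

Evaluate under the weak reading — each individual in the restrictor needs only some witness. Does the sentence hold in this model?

"it" takes "a recipe" as antecedent — a donkey pronoun bound across the clause boundary.
Weak reading: every chef c with some tested-recipe has at least one tested-recipe r such that published(c,r) ∧ revised(c,r).
Per chef: C2:✗  C3:✓  C4:✓  C5:✓
C2 has no witness among its tested-recipes.

False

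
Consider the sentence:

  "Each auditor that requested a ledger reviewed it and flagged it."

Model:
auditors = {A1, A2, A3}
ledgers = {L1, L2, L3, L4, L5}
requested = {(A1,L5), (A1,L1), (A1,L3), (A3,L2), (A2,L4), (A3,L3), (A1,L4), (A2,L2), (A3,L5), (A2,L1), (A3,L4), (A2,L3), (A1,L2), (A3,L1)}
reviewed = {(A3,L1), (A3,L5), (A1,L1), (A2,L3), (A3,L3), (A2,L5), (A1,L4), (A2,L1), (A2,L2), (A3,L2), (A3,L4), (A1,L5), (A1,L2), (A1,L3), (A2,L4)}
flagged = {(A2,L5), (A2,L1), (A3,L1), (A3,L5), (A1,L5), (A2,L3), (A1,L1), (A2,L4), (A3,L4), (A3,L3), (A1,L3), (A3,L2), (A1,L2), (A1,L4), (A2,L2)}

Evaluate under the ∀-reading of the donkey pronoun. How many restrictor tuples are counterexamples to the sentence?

"it" takes "a ledger" as antecedent — a donkey pronoun bound across the clause boundary.
Strong reading: for every (a,l) with requested(a,l), reviewed(a,l) ∧ flagged(a,l).
Restrictor pairs: (A1,L1) ✓  (A1,L2) ✓  (A1,L3) ✓  (A1,L4) ✓  (A1,L5) ✓  (A2,L1) ✓  (A2,L2) ✓  (A2,L3) ✓  (A2,L4) ✓  (A3,L1) ✓  (A3,L2) ✓  (A3,L3) ✓  (A3,L4) ✓  (A3,L5) ✓
Counterexamples (restrictor pairs failing the scope): 0.

0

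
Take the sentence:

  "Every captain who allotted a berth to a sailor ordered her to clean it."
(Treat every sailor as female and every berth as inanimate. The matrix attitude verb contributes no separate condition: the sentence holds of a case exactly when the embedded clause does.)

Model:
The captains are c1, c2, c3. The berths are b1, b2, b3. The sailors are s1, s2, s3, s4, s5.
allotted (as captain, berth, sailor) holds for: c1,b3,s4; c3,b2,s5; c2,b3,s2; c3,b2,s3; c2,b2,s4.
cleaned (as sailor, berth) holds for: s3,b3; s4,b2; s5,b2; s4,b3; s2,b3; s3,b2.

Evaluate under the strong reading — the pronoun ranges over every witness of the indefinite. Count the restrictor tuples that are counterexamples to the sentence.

"her" takes "a sailor" as antecedent and "it" takes "a berth"; both are donkey pronouns co-varying with the restrictor.
Strong reading: for every (c,b,s) with allotted(c,b,s), cleaned(s,b).
Restrictor triples: (c1,b3,s4)→cleaned(s4,b3) ✓  (c2,b2,s4)→cleaned(s4,b2) ✓  (c2,b3,s2)→cleaned(s2,b3) ✓  (c3,b2,s3)→cleaned(s3,b2) ✓  (c3,b2,s5)→cleaned(s5,b2) ✓
Counterexamples (restrictor triples failing the scope): 0.

0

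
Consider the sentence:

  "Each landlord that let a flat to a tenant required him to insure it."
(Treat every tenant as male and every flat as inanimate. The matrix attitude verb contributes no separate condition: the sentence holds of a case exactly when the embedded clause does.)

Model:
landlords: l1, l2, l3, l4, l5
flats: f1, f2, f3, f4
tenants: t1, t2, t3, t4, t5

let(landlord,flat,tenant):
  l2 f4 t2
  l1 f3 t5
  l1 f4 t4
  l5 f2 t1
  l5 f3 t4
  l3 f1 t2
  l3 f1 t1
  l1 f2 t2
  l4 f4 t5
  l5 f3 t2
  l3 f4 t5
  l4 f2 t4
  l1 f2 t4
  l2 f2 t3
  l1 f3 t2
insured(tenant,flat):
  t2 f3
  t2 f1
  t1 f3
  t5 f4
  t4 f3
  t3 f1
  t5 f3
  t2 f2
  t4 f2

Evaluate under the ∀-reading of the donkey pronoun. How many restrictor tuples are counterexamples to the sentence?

5

"him" takes "a tenant" as antecedent and "it" takes "a flat"; both are donkey pronouns co-varying with the restrictor.
Strong reading: for every (l,f,t) with let(l,f,t), insured(t,f).
Restrictor triples: (l1,f2,t2)→insured(t2,f2) ✓  (l1,f2,t4)→insured(t4,f2) ✓  (l1,f3,t2)→insured(t2,f3) ✓  (l1,f3,t5)→insured(t5,f3) ✓  (l1,f4,t4)→insured(t4,f4) ✗  (l2,f2,t3)→insured(t3,f2) ✗  (l2,f4,t2)→insured(t2,f4) ✗  (l3,f1,t1)→insured(t1,f1) ✗  (l3,f1,t2)→insured(t2,f1) ✓  (l3,f4,t5)→insured(t5,f4) ✓  (l4,f2,t4)→insured(t4,f2) ✓  (l4,f4,t5)→insured(t5,f4) ✓  (l5,f2,t1)→insured(t1,f2) ✗  (l5,f3,t2)→insured(t2,f3) ✓  (l5,f3,t4)→insured(t4,f3) ✓
Counterexamples (restrictor triples failing the scope): 5.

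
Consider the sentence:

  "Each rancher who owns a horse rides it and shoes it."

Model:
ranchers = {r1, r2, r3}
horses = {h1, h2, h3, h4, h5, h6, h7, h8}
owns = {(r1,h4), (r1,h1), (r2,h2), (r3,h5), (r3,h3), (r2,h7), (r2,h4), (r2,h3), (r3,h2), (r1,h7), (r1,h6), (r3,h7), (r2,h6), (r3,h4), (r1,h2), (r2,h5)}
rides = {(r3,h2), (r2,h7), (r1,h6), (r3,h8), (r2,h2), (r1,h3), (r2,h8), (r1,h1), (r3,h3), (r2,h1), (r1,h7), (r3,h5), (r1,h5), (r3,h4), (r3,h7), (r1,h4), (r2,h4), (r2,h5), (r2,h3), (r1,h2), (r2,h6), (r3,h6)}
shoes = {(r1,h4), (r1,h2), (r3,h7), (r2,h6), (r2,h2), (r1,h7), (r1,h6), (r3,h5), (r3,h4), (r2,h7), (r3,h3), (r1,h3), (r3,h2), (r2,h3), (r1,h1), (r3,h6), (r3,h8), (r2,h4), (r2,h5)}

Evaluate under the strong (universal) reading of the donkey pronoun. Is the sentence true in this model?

"it" takes "a horse" as antecedent — a donkey pronoun bound across the clause boundary.
Strong reading: for every (r,h) with owns(r,h), rides(r,h) ∧ shoes(r,h).
Restrictor pairs: (r1,h1) ✓  (r1,h2) ✓  (r1,h4) ✓  (r1,h6) ✓  (r1,h7) ✓  (r2,h2) ✓  (r2,h3) ✓  (r2,h4) ✓  (r2,h5) ✓  (r2,h6) ✓  (r2,h7) ✓  (r3,h2) ✓  (r3,h3) ✓  (r3,h4) ✓  (r3,h5) ✓  (r3,h7) ✓
Every restrictor pair satisfies the scope.

True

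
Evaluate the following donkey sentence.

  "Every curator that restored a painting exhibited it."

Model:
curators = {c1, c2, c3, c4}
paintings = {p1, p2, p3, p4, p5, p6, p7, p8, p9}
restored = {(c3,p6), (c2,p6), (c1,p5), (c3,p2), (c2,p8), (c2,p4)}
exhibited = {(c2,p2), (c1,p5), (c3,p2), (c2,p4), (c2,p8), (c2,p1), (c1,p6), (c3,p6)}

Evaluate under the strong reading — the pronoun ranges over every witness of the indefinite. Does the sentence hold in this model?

False

"it" takes "a painting" as antecedent — a donkey pronoun bound across the clause boundary.
Strong reading: for every (c,p) with restored(c,p), exhibited(c,p).
Restrictor pairs: (c1,p5) ✓  (c2,p4) ✓  (c2,p6) ✗  (c2,p8) ✓  (c3,p2) ✓  (c3,p6) ✓
Counterexample: (c2,p6) is in restored but fails the scope.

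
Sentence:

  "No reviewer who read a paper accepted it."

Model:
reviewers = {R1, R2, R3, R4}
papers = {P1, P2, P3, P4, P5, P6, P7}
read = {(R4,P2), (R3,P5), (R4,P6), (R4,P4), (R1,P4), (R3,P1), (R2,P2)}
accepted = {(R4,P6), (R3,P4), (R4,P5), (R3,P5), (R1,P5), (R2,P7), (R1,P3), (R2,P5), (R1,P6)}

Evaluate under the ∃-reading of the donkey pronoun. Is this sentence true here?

"it" takes "a paper" as antecedent — a donkey pronoun bound across the clause boundary.
Truth condition: for no (r,p) with read(r,p) does accepted(r,p) hold.
Restrictor pairs — does the scope hold? (R1,P4):fails  (R2,P2):fails  (R3,P1):fails  (R3,P5):holds  (R4,P2):fails  (R4,P4):fails  (R4,P6):holds
Scope holds for 2 pair(s), so the sentence is false.

False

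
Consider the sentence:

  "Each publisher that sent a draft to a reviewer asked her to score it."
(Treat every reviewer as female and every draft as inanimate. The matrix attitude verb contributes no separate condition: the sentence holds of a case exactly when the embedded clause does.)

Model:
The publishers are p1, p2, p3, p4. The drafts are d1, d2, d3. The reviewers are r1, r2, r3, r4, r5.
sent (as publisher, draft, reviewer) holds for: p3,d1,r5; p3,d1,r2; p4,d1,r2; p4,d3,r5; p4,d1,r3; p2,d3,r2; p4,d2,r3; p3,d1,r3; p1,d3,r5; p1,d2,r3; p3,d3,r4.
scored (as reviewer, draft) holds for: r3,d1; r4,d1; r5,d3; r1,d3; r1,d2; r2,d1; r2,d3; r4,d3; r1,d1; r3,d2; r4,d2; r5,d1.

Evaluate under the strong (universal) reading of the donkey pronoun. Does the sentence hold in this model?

True

"her" takes "a reviewer" as antecedent and "it" takes "a draft"; both are donkey pronouns co-varying with the restrictor.
Strong reading: for every (p,d,r) with sent(p,d,r), scored(r,d).
Restrictor triples: (p1,d2,r3)→scored(r3,d2) ✓  (p1,d3,r5)→scored(r5,d3) ✓  (p2,d3,r2)→scored(r2,d3) ✓  (p3,d1,r2)→scored(r2,d1) ✓  (p3,d1,r3)→scored(r3,d1) ✓  (p3,d1,r5)→scored(r5,d1) ✓  (p3,d3,r4)→scored(r4,d3) ✓  (p4,d1,r2)→scored(r2,d1) ✓  (p4,d1,r3)→scored(r3,d1) ✓  (p4,d2,r3)→scored(r3,d2) ✓  (p4,d3,r5)→scored(r5,d3) ✓
Every restrictor triple satisfies the scope.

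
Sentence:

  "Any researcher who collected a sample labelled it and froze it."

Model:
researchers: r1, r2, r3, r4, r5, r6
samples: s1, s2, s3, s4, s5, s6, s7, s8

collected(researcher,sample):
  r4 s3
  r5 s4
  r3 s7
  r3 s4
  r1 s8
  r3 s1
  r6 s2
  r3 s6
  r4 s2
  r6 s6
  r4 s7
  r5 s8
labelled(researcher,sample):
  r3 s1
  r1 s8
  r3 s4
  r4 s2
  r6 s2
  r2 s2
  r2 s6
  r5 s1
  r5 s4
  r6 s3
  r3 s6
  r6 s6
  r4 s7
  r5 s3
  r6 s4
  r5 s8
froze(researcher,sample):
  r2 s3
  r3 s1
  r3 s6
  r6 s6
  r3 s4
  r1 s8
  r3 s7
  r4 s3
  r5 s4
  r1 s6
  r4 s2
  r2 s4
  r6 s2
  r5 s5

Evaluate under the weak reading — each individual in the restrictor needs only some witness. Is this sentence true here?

"it" takes "a sample" as antecedent — a donkey pronoun bound across the clause boundary.
Weak reading: every researcher r with some collected-sample has at least one collected-sample s such that labelled(r,s) ∧ froze(r,s).
Per researcher: r1:✓  r3:✓  r4:✓  r5:✓  r6:✓
Every researcher in the restrictor has a witness.

True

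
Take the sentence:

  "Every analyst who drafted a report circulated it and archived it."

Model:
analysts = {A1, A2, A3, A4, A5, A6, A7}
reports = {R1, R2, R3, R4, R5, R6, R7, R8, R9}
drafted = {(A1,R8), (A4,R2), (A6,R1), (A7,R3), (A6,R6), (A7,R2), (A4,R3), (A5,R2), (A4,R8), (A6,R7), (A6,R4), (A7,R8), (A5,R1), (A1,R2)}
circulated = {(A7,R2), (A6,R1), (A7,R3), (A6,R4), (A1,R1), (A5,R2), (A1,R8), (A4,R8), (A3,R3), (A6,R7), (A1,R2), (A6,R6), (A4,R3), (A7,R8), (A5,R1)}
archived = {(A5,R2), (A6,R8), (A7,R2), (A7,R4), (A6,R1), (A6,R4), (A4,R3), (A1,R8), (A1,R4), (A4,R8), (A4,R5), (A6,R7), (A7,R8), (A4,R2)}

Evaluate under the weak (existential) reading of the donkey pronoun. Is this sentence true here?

True

"it" takes "a report" as antecedent — a donkey pronoun bound across the clause boundary.
Weak reading: every analyst a with some drafted-report has at least one drafted-report r such that circulated(a,r) ∧ archived(a,r).
Per analyst: A1:✓  A4:✓  A5:✓  A6:✓  A7:✓
Every analyst in the restrictor has a witness.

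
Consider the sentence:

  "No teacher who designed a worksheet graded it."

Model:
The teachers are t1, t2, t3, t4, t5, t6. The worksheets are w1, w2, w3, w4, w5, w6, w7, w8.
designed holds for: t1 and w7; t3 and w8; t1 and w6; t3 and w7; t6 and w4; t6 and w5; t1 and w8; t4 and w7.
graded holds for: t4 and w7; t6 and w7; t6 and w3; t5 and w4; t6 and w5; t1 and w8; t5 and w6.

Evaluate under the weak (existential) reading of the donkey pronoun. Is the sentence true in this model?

"it" takes "a worksheet" as antecedent — a donkey pronoun bound across the clause boundary.
Truth condition: for no (t,w) with designed(t,w) does graded(t,w) hold.
Restrictor pairs — does the scope hold? (t1,w6):fails  (t1,w7):fails  (t1,w8):holds  (t3,w7):fails  (t3,w8):fails  (t4,w7):holds  (t6,w4):fails  (t6,w5):holds
Scope holds for 3 pair(s), so the sentence is false.

False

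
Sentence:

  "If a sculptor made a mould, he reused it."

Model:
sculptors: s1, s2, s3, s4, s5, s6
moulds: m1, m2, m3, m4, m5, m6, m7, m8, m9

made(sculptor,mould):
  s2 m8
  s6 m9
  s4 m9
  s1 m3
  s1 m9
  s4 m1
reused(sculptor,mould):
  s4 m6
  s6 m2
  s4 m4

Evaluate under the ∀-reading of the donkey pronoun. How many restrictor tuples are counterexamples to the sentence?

6

"it" takes "a mould" as antecedent — a donkey pronoun bound across the clause boundary.
Strong reading: for every (s,m) with made(s,m), reused(s,m).
Restrictor pairs: (s1,m3) ✗  (s1,m9) ✗  (s2,m8) ✗  (s4,m1) ✗  (s4,m9) ✗  (s6,m9) ✗
Counterexamples (restrictor pairs failing the scope): 6.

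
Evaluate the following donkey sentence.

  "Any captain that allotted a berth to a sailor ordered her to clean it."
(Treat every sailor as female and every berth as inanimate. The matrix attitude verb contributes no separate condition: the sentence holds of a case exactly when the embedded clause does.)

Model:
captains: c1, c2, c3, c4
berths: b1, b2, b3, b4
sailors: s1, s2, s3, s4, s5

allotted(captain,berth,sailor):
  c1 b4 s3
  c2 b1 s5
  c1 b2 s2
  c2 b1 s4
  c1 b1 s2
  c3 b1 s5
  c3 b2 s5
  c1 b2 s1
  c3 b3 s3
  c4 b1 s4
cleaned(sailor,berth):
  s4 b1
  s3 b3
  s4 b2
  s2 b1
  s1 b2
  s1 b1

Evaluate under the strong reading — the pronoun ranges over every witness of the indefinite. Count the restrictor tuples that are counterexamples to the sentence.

5

"her" takes "a sailor" as antecedent and "it" takes "a berth"; both are donkey pronouns co-varying with the restrictor.
Strong reading: for every (c,b,s) with allotted(c,b,s), cleaned(s,b).
Restrictor triples: (c1,b1,s2)→cleaned(s2,b1) ✓  (c1,b2,s1)→cleaned(s1,b2) ✓  (c1,b2,s2)→cleaned(s2,b2) ✗  (c1,b4,s3)→cleaned(s3,b4) ✗  (c2,b1,s4)→cleaned(s4,b1) ✓  (c2,b1,s5)→cleaned(s5,b1) ✗  (c3,b1,s5)→cleaned(s5,b1) ✗  (c3,b2,s5)→cleaned(s5,b2) ✗  (c3,b3,s3)→cleaned(s3,b3) ✓  (c4,b1,s4)→cleaned(s4,b1) ✓
Counterexamples (restrictor triples failing the scope): 5.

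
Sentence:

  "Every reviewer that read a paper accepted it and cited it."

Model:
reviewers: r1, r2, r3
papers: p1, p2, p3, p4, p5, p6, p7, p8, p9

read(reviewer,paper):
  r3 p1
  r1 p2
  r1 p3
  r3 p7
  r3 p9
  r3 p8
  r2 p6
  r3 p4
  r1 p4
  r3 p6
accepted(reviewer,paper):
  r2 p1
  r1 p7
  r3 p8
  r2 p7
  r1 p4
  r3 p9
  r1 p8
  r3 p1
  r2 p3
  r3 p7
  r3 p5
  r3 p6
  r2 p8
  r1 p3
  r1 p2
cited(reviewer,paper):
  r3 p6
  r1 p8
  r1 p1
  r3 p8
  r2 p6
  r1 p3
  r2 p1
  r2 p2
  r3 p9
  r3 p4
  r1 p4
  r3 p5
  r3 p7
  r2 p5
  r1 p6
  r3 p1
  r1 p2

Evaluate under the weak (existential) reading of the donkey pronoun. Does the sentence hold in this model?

"it" takes "a paper" as antecedent — a donkey pronoun bound across the clause boundary.
Weak reading: every reviewer r with some read-paper has at least one read-paper p such that accepted(r,p) ∧ cited(r,p).
Per reviewer: r1:✓  r2:✗  r3:✓
r2 has no witness among its read-papers.

False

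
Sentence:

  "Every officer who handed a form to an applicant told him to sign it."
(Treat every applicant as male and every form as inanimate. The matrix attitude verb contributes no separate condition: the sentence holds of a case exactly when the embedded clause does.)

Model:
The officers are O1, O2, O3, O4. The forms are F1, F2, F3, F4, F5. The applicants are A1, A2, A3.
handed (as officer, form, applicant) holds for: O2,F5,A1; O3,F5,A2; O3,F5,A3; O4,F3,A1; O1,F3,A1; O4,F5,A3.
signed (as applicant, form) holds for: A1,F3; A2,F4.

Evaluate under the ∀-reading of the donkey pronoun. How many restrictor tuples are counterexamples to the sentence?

"him" takes "an applicant" as antecedent and "it" takes "a form"; both are donkey pronouns co-varying with the restrictor.
Strong reading: for every (o,f,a) with handed(o,f,a), signed(a,f).
Restrictor triples: (O1,F3,A1)→signed(A1,F3) ✓  (O2,F5,A1)→signed(A1,F5) ✗  (O3,F5,A2)→signed(A2,F5) ✗  (O3,F5,A3)→signed(A3,F5) ✗  (O4,F3,A1)→signed(A1,F3) ✓  (O4,F5,A3)→signed(A3,F5) ✗
Counterexamples (restrictor triples failing the scope): 4.

4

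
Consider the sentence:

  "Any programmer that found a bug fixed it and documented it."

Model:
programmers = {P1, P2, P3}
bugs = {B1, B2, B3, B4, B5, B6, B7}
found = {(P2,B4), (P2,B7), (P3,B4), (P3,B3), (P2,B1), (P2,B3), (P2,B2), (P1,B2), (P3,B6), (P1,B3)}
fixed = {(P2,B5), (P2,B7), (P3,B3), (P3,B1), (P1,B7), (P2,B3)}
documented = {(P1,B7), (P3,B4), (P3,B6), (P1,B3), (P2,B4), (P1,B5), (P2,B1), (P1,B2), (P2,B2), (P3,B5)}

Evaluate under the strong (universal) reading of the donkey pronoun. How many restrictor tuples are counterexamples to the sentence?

"it" takes "a bug" as antecedent — a donkey pronoun bound across the clause boundary.
Strong reading: for every (p,b) with found(p,b), fixed(p,b) ∧ documented(p,b).
Restrictor pairs: (P1,B2) ✗  (P1,B3) ✗  (P2,B1) ✗  (P2,B2) ✗  (P2,B3) ✗  (P2,B4) ✗  (P2,B7) ✗  (P3,B3) ✗  (P3,B4) ✗  (P3,B6) ✗
Counterexamples (restrictor pairs failing the scope): 10.

10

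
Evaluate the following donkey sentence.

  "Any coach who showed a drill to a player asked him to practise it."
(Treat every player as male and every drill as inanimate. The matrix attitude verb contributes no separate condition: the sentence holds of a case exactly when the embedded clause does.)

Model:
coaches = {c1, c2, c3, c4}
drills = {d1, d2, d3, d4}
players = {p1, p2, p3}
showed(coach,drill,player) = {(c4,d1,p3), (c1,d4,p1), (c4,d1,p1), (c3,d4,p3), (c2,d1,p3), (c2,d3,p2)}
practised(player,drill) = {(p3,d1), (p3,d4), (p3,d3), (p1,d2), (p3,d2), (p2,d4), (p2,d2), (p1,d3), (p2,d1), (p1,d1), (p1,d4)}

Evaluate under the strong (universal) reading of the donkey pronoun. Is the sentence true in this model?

False

"him" takes "a player" as antecedent and "it" takes "a drill"; both are donkey pronouns co-varying with the restrictor.
Strong reading: for every (c,d,p) with showed(c,d,p), practised(p,d).
Restrictor triples: (c1,d4,p1)→practised(p1,d4) ✓  (c2,d1,p3)→practised(p3,d1) ✓  (c2,d3,p2)→practised(p2,d3) ✗  (c3,d4,p3)→practised(p3,d4) ✓  (c4,d1,p1)→practised(p1,d1) ✓  (c4,d1,p3)→practised(p3,d1) ✓
Counterexample: (c2,d3,p2) — practised(p2,d3) does not hold.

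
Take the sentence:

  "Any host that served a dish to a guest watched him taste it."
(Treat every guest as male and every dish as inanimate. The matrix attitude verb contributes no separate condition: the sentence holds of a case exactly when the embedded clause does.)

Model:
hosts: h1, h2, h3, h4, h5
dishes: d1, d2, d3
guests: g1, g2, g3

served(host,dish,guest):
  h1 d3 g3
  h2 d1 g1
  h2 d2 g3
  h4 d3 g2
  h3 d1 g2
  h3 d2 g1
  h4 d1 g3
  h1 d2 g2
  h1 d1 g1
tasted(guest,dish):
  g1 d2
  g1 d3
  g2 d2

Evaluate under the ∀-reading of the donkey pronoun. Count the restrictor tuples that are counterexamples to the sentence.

7

"him" takes "a guest" as antecedent and "it" takes "a dish"; both are donkey pronouns co-varying with the restrictor.
Strong reading: for every (h,d,g) with served(h,d,g), tasted(g,d).
Restrictor triples: (h1,d1,g1)→tasted(g1,d1) ✗  (h1,d2,g2)→tasted(g2,d2) ✓  (h1,d3,g3)→tasted(g3,d3) ✗  (h2,d1,g1)→tasted(g1,d1) ✗  (h2,d2,g3)→tasted(g3,d2) ✗  (h3,d1,g2)→tasted(g2,d1) ✗  (h3,d2,g1)→tasted(g1,d2) ✓  (h4,d1,g3)→tasted(g3,d1) ✗  (h4,d3,g2)→tasted(g2,d3) ✗
Counterexamples (restrictor triples failing the scope): 7.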